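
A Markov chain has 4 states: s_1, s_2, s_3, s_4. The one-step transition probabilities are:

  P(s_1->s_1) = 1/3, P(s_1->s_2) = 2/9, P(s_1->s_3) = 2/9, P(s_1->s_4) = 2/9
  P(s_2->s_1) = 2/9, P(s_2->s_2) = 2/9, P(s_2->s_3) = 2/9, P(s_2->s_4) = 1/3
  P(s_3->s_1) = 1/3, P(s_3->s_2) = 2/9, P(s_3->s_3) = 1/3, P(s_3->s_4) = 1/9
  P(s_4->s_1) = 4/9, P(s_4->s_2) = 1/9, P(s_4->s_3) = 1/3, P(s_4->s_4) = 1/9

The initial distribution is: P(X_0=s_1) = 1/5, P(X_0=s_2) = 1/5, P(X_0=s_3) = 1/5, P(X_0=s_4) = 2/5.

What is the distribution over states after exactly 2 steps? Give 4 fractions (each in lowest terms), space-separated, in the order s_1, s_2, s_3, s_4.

Propagating the distribution step by step (d_{t+1} = d_t * P):
d_0 = (s_1=1/5, s_2=1/5, s_3=1/5, s_4=2/5)
  d_1[s_1] = 1/5*1/3 + 1/5*2/9 + 1/5*1/3 + 2/5*4/9 = 16/45
  d_1[s_2] = 1/5*2/9 + 1/5*2/9 + 1/5*2/9 + 2/5*1/9 = 8/45
  d_1[s_3] = 1/5*2/9 + 1/5*2/9 + 1/5*1/3 + 2/5*1/3 = 13/45
  d_1[s_4] = 1/5*2/9 + 1/5*1/3 + 1/5*1/9 + 2/5*1/9 = 8/45
d_1 = (s_1=16/45, s_2=8/45, s_3=13/45, s_4=8/45)
  d_2[s_1] = 16/45*1/3 + 8/45*2/9 + 13/45*1/3 + 8/45*4/9 = 1/3
  d_2[s_2] = 16/45*2/9 + 8/45*2/9 + 13/45*2/9 + 8/45*1/9 = 82/405
  d_2[s_3] = 16/45*2/9 + 8/45*2/9 + 13/45*1/3 + 8/45*1/3 = 37/135
  d_2[s_4] = 16/45*2/9 + 8/45*1/3 + 13/45*1/9 + 8/45*1/9 = 77/405
d_2 = (s_1=1/3, s_2=82/405, s_3=37/135, s_4=77/405)

Answer: 1/3 82/405 37/135 77/405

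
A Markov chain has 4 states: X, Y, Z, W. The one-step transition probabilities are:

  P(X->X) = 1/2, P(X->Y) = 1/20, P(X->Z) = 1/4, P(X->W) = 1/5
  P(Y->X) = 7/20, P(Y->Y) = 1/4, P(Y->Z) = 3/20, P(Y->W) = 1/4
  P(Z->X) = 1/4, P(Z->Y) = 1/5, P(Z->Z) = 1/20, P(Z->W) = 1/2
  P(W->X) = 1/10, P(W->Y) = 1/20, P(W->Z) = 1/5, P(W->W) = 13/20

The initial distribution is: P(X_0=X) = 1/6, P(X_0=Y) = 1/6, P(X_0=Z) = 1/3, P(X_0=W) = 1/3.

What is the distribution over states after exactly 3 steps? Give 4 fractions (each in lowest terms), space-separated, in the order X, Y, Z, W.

Answer: 12289/48000 187/1920 2887/16000 179/384

Derivation:
Propagating the distribution step by step (d_{t+1} = d_t * P):
d_0 = (X=1/6, Y=1/6, Z=1/3, W=1/3)
  d_1[X] = 1/6*1/2 + 1/6*7/20 + 1/3*1/4 + 1/3*1/10 = 31/120
  d_1[Y] = 1/6*1/20 + 1/6*1/4 + 1/3*1/5 + 1/3*1/20 = 2/15
  d_1[Z] = 1/6*1/4 + 1/6*3/20 + 1/3*1/20 + 1/3*1/5 = 3/20
  d_1[W] = 1/6*1/5 + 1/6*1/4 + 1/3*1/2 + 1/3*13/20 = 11/24
d_1 = (X=31/120, Y=2/15, Z=3/20, W=11/24)
  d_2[X] = 31/120*1/2 + 2/15*7/20 + 3/20*1/4 + 11/24*1/10 = 311/1200
  d_2[Y] = 31/120*1/20 + 2/15*1/4 + 3/20*1/5 + 11/24*1/20 = 119/1200
  d_2[Z] = 31/120*1/4 + 2/15*3/20 + 3/20*1/20 + 11/24*1/5 = 147/800
  d_2[W] = 31/120*1/5 + 2/15*1/4 + 3/20*1/2 + 11/24*13/20 = 1099/2400
d_2 = (X=311/1200, Y=119/1200, Z=147/800, W=1099/2400)
  d_3[X] = 311/1200*1/2 + 119/1200*7/20 + 147/800*1/4 + 1099/2400*1/10 = 12289/48000
  d_3[Y] = 311/1200*1/20 + 119/1200*1/4 + 147/800*1/5 + 1099/2400*1/20 = 187/1920
  d_3[Z] = 311/1200*1/4 + 119/1200*3/20 + 147/800*1/20 + 1099/2400*1/5 = 2887/16000
  d_3[W] = 311/1200*1/5 + 119/1200*1/4 + 147/800*1/2 + 1099/2400*13/20 = 179/384
d_3 = (X=12289/48000, Y=187/1920, Z=2887/16000, W=179/384)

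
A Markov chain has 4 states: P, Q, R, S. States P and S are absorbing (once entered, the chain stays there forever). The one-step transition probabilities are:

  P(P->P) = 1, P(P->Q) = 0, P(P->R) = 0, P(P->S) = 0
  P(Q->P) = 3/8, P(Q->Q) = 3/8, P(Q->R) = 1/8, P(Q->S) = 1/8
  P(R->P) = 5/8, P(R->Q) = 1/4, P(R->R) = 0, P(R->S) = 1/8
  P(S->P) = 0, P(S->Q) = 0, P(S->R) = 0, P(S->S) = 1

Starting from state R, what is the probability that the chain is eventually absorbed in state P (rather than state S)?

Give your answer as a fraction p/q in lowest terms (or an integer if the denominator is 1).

Let a_i = P(absorbed in P | start in state i).
Boundary conditions: a_P = 1, a_S = 0.
For each transient state i, a_i = sum_j P(i->j) * a_j:
  a_Q = 3/8*a_P + 3/8*a_Q + 1/8*a_R + 1/8*a_S
  a_R = 5/8*a_P + 1/4*a_Q + 0*a_R + 1/8*a_S

Substituting a_P = 1 and a_S = 0, rearrange to (I - Q) a = r where r[i] = P(i -> P):
  [5/8, -1/8] . (a_Q, a_R) = 3/8
  [-1/4, 1] . (a_Q, a_R) = 5/8

Solving yields:
  a_Q = 29/38
  a_R = 31/38

Starting state is R, so the absorption probability is a_R = 31/38.

Answer: 31/38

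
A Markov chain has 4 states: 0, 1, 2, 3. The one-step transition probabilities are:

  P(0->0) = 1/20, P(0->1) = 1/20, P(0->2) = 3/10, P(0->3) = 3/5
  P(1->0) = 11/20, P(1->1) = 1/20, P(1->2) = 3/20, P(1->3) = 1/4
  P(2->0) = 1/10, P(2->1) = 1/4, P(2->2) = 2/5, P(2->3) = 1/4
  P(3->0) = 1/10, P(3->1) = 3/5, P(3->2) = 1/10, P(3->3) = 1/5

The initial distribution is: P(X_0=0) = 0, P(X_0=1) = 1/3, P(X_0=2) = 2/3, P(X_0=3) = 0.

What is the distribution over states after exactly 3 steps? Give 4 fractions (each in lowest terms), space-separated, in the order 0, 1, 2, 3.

Answer: 327/1600 671/2400 5347/24000 1173/4000

Derivation:
Propagating the distribution step by step (d_{t+1} = d_t * P):
d_0 = (0=0, 1=1/3, 2=2/3, 3=0)
  d_1[0] = 0*1/20 + 1/3*11/20 + 2/3*1/10 + 0*1/10 = 1/4
  d_1[1] = 0*1/20 + 1/3*1/20 + 2/3*1/4 + 0*3/5 = 11/60
  d_1[2] = 0*3/10 + 1/3*3/20 + 2/3*2/5 + 0*1/10 = 19/60
  d_1[3] = 0*3/5 + 1/3*1/4 + 2/3*1/4 + 0*1/5 = 1/4
d_1 = (0=1/4, 1=11/60, 2=19/60, 3=1/4)
  d_2[0] = 1/4*1/20 + 11/60*11/20 + 19/60*1/10 + 1/4*1/10 = 17/100
  d_2[1] = 1/4*1/20 + 11/60*1/20 + 19/60*1/4 + 1/4*3/5 = 301/1200
  d_2[2] = 1/4*3/10 + 11/60*3/20 + 19/60*2/5 + 1/4*1/10 = 61/240
  d_2[3] = 1/4*3/5 + 11/60*1/4 + 19/60*1/4 + 1/4*1/5 = 13/40
d_2 = (0=17/100, 1=301/1200, 2=61/240, 3=13/40)
  d_3[0] = 17/100*1/20 + 301/1200*11/20 + 61/240*1/10 + 13/40*1/10 = 327/1600
  d_3[1] = 17/100*1/20 + 301/1200*1/20 + 61/240*1/4 + 13/40*3/5 = 671/2400
  d_3[2] = 17/100*3/10 + 301/1200*3/20 + 61/240*2/5 + 13/40*1/10 = 5347/24000
  d_3[3] = 17/100*3/5 + 301/1200*1/4 + 61/240*1/4 + 13/40*1/5 = 1173/4000
d_3 = (0=327/1600, 1=671/2400, 2=5347/24000, 3=1173/4000)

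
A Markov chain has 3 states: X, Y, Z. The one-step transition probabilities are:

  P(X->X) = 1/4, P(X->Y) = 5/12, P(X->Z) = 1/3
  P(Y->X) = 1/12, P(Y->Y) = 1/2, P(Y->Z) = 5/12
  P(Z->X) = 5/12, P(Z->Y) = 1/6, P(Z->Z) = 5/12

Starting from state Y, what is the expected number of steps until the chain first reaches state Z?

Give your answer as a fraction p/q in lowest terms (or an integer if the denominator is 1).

Let h_i = expected steps to first reach Z from state i.
Boundary: h_Z = 0.
First-step equations for the other states:
  h_X = 1 + 1/4*h_X + 5/12*h_Y + 1/3*h_Z
  h_Y = 1 + 1/12*h_X + 1/2*h_Y + 5/12*h_Z

Substituting h_Z = 0 and rearranging gives the linear system (I - Q) h = 1:
  [3/4, -5/12] . (h_X, h_Y) = 1
  [-1/12, 1/2] . (h_X, h_Y) = 1

Solving yields:
  h_X = 132/49
  h_Y = 120/49

Starting state is Y, so the expected hitting time is h_Y = 120/49.

Answer: 120/49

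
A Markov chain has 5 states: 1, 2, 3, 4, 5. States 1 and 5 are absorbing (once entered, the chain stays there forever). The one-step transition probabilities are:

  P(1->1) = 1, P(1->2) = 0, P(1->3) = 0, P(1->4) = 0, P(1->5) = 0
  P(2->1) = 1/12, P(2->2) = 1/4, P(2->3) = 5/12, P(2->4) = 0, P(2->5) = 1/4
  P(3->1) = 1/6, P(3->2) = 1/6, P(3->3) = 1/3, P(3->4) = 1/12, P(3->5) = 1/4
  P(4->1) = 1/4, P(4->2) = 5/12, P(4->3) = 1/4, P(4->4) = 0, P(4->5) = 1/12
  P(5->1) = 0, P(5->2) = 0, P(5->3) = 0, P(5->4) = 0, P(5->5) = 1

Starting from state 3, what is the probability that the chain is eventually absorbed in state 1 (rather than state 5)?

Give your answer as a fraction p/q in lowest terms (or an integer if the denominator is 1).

Let a_i = P(absorbed in 1 | start in state i).
Boundary conditions: a_1 = 1, a_5 = 0.
For each transient state i, a_i = sum_j P(i->j) * a_j:
  a_2 = 1/12*a_1 + 1/4*a_2 + 5/12*a_3 + 0*a_4 + 1/4*a_5
  a_3 = 1/6*a_1 + 1/6*a_2 + 1/3*a_3 + 1/12*a_4 + 1/4*a_5
  a_4 = 1/4*a_1 + 5/12*a_2 + 1/4*a_3 + 0*a_4 + 1/12*a_5

Substituting a_1 = 1 and a_5 = 0, rearrange to (I - Q) a = r where r[i] = P(i -> 1):
  [3/4, -5/12, 0] . (a_2, a_3, a_4) = 1/12
  [-1/6, 2/3, -1/12] . (a_2, a_3, a_4) = 1/6
  [-5/12, -1/4, 1] . (a_2, a_3, a_4) = 1/4

Solving yields:
  a_2 = 57/173
  a_3 = 68/173
  a_4 = 84/173

Starting state is 3, so the absorption probability is a_3 = 68/173.

Answer: 68/173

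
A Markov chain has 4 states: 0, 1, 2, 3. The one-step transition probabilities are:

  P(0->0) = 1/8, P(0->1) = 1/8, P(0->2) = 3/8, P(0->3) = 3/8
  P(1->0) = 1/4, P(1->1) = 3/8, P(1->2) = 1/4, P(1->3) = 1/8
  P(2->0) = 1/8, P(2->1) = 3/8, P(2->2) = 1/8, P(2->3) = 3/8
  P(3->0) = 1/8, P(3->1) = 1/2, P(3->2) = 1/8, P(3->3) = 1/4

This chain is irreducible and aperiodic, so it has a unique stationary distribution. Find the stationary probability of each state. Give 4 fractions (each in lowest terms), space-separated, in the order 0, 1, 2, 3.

Answer: 52/305 111/305 13/61 77/305

Derivation:
The stationary distribution satisfies pi = pi * P, i.e.:
  pi_0 = 1/8*pi_0 + 1/4*pi_1 + 1/8*pi_2 + 1/8*pi_3
  pi_1 = 1/8*pi_0 + 3/8*pi_1 + 3/8*pi_2 + 1/2*pi_3
  pi_2 = 3/8*pi_0 + 1/4*pi_1 + 1/8*pi_2 + 1/8*pi_3
  pi_3 = 3/8*pi_0 + 1/8*pi_1 + 3/8*pi_2 + 1/4*pi_3
with normalization: pi_0 + pi_1 + pi_2 + pi_3 = 1.

Using the first 3 balance equations plus normalization, the linear system A*pi = b is:
  [-7/8, 1/4, 1/8, 1/8] . pi = 0
  [1/8, -5/8, 3/8, 1/2] . pi = 0
  [3/8, 1/4, -7/8, 1/8] . pi = 0
  [1, 1, 1, 1] . pi = 1

Solving yields:
  pi_0 = 52/305
  pi_1 = 111/305
  pi_2 = 13/61
  pi_3 = 77/305

Verification (pi * P):
  52/305*1/8 + 111/305*1/4 + 13/61*1/8 + 77/305*1/8 = 52/305 = pi_0  (ok)
  52/305*1/8 + 111/305*3/8 + 13/61*3/8 + 77/305*1/2 = 111/305 = pi_1  (ok)
  52/305*3/8 + 111/305*1/4 + 13/61*1/8 + 77/305*1/8 = 13/61 = pi_2  (ok)
  52/305*3/8 + 111/305*1/8 + 13/61*3/8 + 77/305*1/4 = 77/305 = pi_3  (ok)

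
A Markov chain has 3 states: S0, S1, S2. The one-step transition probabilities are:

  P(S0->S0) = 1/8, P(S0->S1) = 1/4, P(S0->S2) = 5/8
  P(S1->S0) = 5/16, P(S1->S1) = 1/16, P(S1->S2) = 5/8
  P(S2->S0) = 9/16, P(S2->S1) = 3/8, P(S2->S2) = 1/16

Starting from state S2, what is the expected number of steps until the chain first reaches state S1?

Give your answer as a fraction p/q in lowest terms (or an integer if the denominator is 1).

Answer: 46/15

Derivation:
Let h_i = expected steps to first reach S1 from state i.
Boundary: h_S1 = 0.
First-step equations for the other states:
  h_S0 = 1 + 1/8*h_S0 + 1/4*h_S1 + 5/8*h_S2
  h_S2 = 1 + 9/16*h_S0 + 3/8*h_S1 + 1/16*h_S2

Substituting h_S1 = 0 and rearranging gives the linear system (I - Q) h = 1:
  [7/8, -5/8] . (h_S0, h_S2) = 1
  [-9/16, 15/16] . (h_S0, h_S2) = 1

Solving yields:
  h_S0 = 10/3
  h_S2 = 46/15

Starting state is S2, so the expected hitting time is h_S2 = 46/15.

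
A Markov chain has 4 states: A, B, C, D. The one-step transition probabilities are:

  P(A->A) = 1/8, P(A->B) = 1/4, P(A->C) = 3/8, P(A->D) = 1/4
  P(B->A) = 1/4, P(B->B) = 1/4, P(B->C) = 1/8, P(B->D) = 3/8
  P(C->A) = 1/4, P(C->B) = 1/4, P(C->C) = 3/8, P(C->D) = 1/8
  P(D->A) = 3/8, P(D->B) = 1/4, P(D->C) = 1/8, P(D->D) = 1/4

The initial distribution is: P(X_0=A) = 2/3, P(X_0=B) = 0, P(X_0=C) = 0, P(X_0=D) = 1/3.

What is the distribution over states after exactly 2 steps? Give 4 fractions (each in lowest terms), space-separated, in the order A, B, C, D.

Answer: 49/192 1/4 1/4 47/192

Derivation:
Propagating the distribution step by step (d_{t+1} = d_t * P):
d_0 = (A=2/3, B=0, C=0, D=1/3)
  d_1[A] = 2/3*1/8 + 0*1/4 + 0*1/4 + 1/3*3/8 = 5/24
  d_1[B] = 2/3*1/4 + 0*1/4 + 0*1/4 + 1/3*1/4 = 1/4
  d_1[C] = 2/3*3/8 + 0*1/8 + 0*3/8 + 1/3*1/8 = 7/24
  d_1[D] = 2/3*1/4 + 0*3/8 + 0*1/8 + 1/3*1/4 = 1/4
d_1 = (A=5/24, B=1/4, C=7/24, D=1/4)
  d_2[A] = 5/24*1/8 + 1/4*1/4 + 7/24*1/4 + 1/4*3/8 = 49/192
  d_2[B] = 5/24*1/4 + 1/4*1/4 + 7/24*1/4 + 1/4*1/4 = 1/4
  d_2[C] = 5/24*3/8 + 1/4*1/8 + 7/24*3/8 + 1/4*1/8 = 1/4
  d_2[D] = 5/24*1/4 + 1/4*3/8 + 7/24*1/8 + 1/4*1/4 = 47/192
d_2 = (A=49/192, B=1/4, C=1/4, D=47/192)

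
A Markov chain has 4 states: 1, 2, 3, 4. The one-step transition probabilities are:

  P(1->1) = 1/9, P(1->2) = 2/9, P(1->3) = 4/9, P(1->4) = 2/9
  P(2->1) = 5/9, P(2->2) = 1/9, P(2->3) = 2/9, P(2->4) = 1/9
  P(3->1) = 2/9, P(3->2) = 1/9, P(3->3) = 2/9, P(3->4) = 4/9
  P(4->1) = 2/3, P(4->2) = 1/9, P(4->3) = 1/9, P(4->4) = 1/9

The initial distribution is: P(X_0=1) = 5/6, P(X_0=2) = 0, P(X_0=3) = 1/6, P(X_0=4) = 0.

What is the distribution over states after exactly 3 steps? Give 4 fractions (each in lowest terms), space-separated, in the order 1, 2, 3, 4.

Answer: 491/1458 338/2187 1225/4374 500/2187

Derivation:
Propagating the distribution step by step (d_{t+1} = d_t * P):
d_0 = (1=5/6, 2=0, 3=1/6, 4=0)
  d_1[1] = 5/6*1/9 + 0*5/9 + 1/6*2/9 + 0*2/3 = 7/54
  d_1[2] = 5/6*2/9 + 0*1/9 + 1/6*1/9 + 0*1/9 = 11/54
  d_1[3] = 5/6*4/9 + 0*2/9 + 1/6*2/9 + 0*1/9 = 11/27
  d_1[4] = 5/6*2/9 + 0*1/9 + 1/6*4/9 + 0*1/9 = 7/27
d_1 = (1=7/54, 2=11/54, 3=11/27, 4=7/27)
  d_2[1] = 7/54*1/9 + 11/54*5/9 + 11/27*2/9 + 7/27*2/3 = 95/243
  d_2[2] = 7/54*2/9 + 11/54*1/9 + 11/27*1/9 + 7/27*1/9 = 61/486
  d_2[3] = 7/54*4/9 + 11/54*2/9 + 11/27*2/9 + 7/27*1/9 = 2/9
  d_2[4] = 7/54*2/9 + 11/54*1/9 + 11/27*4/9 + 7/27*1/9 = 127/486
d_2 = (1=95/243, 2=61/486, 3=2/9, 4=127/486)
  d_3[1] = 95/243*1/9 + 61/486*5/9 + 2/9*2/9 + 127/486*2/3 = 491/1458
  d_3[2] = 95/243*2/9 + 61/486*1/9 + 2/9*1/9 + 127/486*1/9 = 338/2187
  d_3[3] = 95/243*4/9 + 61/486*2/9 + 2/9*2/9 + 127/486*1/9 = 1225/4374
  d_3[4] = 95/243*2/9 + 61/486*1/9 + 2/9*4/9 + 127/486*1/9 = 500/2187
d_3 = (1=491/1458, 2=338/2187, 3=1225/4374, 4=500/2187)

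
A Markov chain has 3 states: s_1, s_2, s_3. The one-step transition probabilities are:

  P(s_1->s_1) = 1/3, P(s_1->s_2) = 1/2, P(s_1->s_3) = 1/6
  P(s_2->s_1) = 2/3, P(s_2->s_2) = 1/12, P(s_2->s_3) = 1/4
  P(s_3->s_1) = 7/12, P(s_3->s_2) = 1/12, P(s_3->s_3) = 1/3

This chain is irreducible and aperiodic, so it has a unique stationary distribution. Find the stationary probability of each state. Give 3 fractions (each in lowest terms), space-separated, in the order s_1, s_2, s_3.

The stationary distribution satisfies pi = pi * P, i.e.:
  pi_s_1 = 1/3*pi_s_1 + 2/3*pi_s_2 + 7/12*pi_s_3
  pi_s_2 = 1/2*pi_s_1 + 1/12*pi_s_2 + 1/12*pi_s_3
  pi_s_3 = 1/6*pi_s_1 + 1/4*pi_s_2 + 1/3*pi_s_3
with normalization: pi_s_1 + pi_s_2 + pi_s_3 = 1.

Using the first 2 balance equations plus normalization, the linear system A*pi = b is:
  [-2/3, 2/3, 7/12] . pi = 0
  [1/2, -11/12, 1/12] . pi = 0
  [1, 1, 1] . pi = 1

Solving yields:
  pi_s_1 = 17/35
  pi_s_2 = 2/7
  pi_s_3 = 8/35

Verification (pi * P):
  17/35*1/3 + 2/7*2/3 + 8/35*7/12 = 17/35 = pi_s_1  (ok)
  17/35*1/2 + 2/7*1/12 + 8/35*1/12 = 2/7 = pi_s_2  (ok)
  17/35*1/6 + 2/7*1/4 + 8/35*1/3 = 8/35 = pi_s_3  (ok)

Answer: 17/35 2/7 8/35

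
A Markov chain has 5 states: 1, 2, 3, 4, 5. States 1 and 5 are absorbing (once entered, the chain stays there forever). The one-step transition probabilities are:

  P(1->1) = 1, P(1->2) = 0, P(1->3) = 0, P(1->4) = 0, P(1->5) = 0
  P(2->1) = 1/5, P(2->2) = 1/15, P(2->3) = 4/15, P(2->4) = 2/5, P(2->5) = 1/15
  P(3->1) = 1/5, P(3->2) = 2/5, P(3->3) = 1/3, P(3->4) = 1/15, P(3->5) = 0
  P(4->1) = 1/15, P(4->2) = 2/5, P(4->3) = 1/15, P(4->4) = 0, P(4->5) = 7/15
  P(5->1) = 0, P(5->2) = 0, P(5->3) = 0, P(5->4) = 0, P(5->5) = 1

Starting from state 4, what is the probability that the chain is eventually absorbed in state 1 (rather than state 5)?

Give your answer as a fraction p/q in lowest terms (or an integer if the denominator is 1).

Let a_i = P(absorbed in 1 | start in state i).
Boundary conditions: a_1 = 1, a_5 = 0.
For each transient state i, a_i = sum_j P(i->j) * a_j:
  a_2 = 1/5*a_1 + 1/15*a_2 + 4/15*a_3 + 2/5*a_4 + 1/15*a_5
  a_3 = 1/5*a_1 + 2/5*a_2 + 1/3*a_3 + 1/15*a_4 + 0*a_5
  a_4 = 1/15*a_1 + 2/5*a_2 + 1/15*a_3 + 0*a_4 + 7/15*a_5

Substituting a_1 = 1 and a_5 = 0, rearrange to (I - Q) a = r where r[i] = P(i -> 1):
  [14/15, -4/15, -2/5] . (a_2, a_3, a_4) = 1/5
  [-2/5, 2/3, -1/15] . (a_2, a_3, a_4) = 1/5
  [-2/5, -1/15, 1] . (a_2, a_3, a_4) = 1/15

Solving yields:
  a_2 = 709/1306
  a_3 = 430/653
  a_4 = 214/653

Starting state is 4, so the absorption probability is a_4 = 214/653.

Answer: 214/653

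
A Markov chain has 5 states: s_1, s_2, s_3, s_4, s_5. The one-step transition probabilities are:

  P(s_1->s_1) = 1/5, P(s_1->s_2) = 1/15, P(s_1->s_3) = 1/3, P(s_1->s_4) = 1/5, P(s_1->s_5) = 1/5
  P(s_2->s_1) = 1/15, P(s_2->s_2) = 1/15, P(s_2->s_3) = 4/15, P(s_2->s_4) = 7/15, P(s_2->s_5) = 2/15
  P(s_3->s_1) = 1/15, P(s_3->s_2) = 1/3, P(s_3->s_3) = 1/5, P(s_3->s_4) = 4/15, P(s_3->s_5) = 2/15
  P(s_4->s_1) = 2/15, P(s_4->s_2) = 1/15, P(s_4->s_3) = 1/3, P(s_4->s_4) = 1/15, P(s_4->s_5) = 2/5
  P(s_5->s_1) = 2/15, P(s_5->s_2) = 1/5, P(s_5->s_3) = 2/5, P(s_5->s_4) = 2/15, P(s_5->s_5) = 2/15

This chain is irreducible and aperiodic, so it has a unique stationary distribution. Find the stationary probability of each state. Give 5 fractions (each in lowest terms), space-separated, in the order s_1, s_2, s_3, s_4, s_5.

Answer: 7835/71597 12329/71597 21175/71597 15939/71597 14319/71597

Derivation:
The stationary distribution satisfies pi = pi * P, i.e.:
  pi_s_1 = 1/5*pi_s_1 + 1/15*pi_s_2 + 1/15*pi_s_3 + 2/15*pi_s_4 + 2/15*pi_s_5
  pi_s_2 = 1/15*pi_s_1 + 1/15*pi_s_2 + 1/3*pi_s_3 + 1/15*pi_s_4 + 1/5*pi_s_5
  pi_s_3 = 1/3*pi_s_1 + 4/15*pi_s_2 + 1/5*pi_s_3 + 1/3*pi_s_4 + 2/5*pi_s_5
  pi_s_4 = 1/5*pi_s_1 + 7/15*pi_s_2 + 4/15*pi_s_3 + 1/15*pi_s_4 + 2/15*pi_s_5
  pi_s_5 = 1/5*pi_s_1 + 2/15*pi_s_2 + 2/15*pi_s_3 + 2/5*pi_s_4 + 2/15*pi_s_5
with normalization: pi_s_1 + pi_s_2 + pi_s_3 + pi_s_4 + pi_s_5 = 1.

Using the first 4 balance equations plus normalization, the linear system A*pi = b is:
  [-4/5, 1/15, 1/15, 2/15, 2/15] . pi = 0
  [1/15, -14/15, 1/3, 1/15, 1/5] . pi = 0
  [1/3, 4/15, -4/5, 1/3, 2/5] . pi = 0
  [1/5, 7/15, 4/15, -14/15, 2/15] . pi = 0
  [1, 1, 1, 1, 1] . pi = 1

Solving yields:
  pi_s_1 = 7835/71597
  pi_s_2 = 12329/71597
  pi_s_3 = 21175/71597
  pi_s_4 = 15939/71597
  pi_s_5 = 14319/71597

Verification (pi * P):
  7835/71597*1/5 + 12329/71597*1/15 + 21175/71597*1/15 + 15939/71597*2/15 + 14319/71597*2/15 = 7835/71597 = pi_s_1  (ok)
  7835/71597*1/15 + 12329/71597*1/15 + 21175/71597*1/3 + 15939/71597*1/15 + 14319/71597*1/5 = 12329/71597 = pi_s_2  (ok)
  7835/71597*1/3 + 12329/71597*4/15 + 21175/71597*1/5 + 15939/71597*1/3 + 14319/71597*2/5 = 21175/71597 = pi_s_3  (ok)
  7835/71597*1/5 + 12329/71597*7/15 + 21175/71597*4/15 + 15939/71597*1/15 + 14319/71597*2/15 = 15939/71597 = pi_s_4  (ok)
  7835/71597*1/5 + 12329/71597*2/15 + 21175/71597*2/15 + 15939/71597*2/5 + 14319/71597*2/15 = 14319/71597 = pi_s_5  (ok)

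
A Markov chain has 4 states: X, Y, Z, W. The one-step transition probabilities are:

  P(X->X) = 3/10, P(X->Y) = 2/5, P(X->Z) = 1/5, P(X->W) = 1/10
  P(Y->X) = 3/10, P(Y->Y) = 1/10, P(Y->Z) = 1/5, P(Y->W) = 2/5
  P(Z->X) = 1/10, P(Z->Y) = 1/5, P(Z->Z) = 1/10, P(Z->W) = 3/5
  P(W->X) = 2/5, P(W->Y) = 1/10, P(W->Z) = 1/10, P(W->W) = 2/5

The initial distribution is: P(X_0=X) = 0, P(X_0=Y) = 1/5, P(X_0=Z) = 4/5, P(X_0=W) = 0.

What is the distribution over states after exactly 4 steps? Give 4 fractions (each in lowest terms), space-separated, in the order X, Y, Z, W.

Answer: 3787/12500 521/2500 7623/50000 16809/50000

Derivation:
Propagating the distribution step by step (d_{t+1} = d_t * P):
d_0 = (X=0, Y=1/5, Z=4/5, W=0)
  d_1[X] = 0*3/10 + 1/5*3/10 + 4/5*1/10 + 0*2/5 = 7/50
  d_1[Y] = 0*2/5 + 1/5*1/10 + 4/5*1/5 + 0*1/10 = 9/50
  d_1[Z] = 0*1/5 + 1/5*1/5 + 4/5*1/10 + 0*1/10 = 3/25
  d_1[W] = 0*1/10 + 1/5*2/5 + 4/5*3/5 + 0*2/5 = 14/25
d_1 = (X=7/50, Y=9/50, Z=3/25, W=14/25)
  d_2[X] = 7/50*3/10 + 9/50*3/10 + 3/25*1/10 + 14/25*2/5 = 83/250
  d_2[Y] = 7/50*2/5 + 9/50*1/10 + 3/25*1/5 + 14/25*1/10 = 77/500
  d_2[Z] = 7/50*1/5 + 9/50*1/5 + 3/25*1/10 + 14/25*1/10 = 33/250
  d_2[W] = 7/50*1/10 + 9/50*2/5 + 3/25*3/5 + 14/25*2/5 = 191/500
d_2 = (X=83/250, Y=77/500, Z=33/250, W=191/500)
  d_3[X] = 83/250*3/10 + 77/500*3/10 + 33/250*1/10 + 191/500*2/5 = 1559/5000
  d_3[Y] = 83/250*2/5 + 77/500*1/10 + 33/250*1/5 + 191/500*1/10 = 133/625
  d_3[Z] = 83/250*1/5 + 77/500*1/5 + 33/250*1/10 + 191/500*1/10 = 743/5000
  d_3[W] = 83/250*1/10 + 77/500*2/5 + 33/250*3/5 + 191/500*2/5 = 817/2500
d_3 = (X=1559/5000, Y=133/625, Z=743/5000, W=817/2500)
  d_4[X] = 1559/5000*3/10 + 133/625*3/10 + 743/5000*1/10 + 817/2500*2/5 = 3787/12500
  d_4[Y] = 1559/5000*2/5 + 133/625*1/10 + 743/5000*1/5 + 817/2500*1/10 = 521/2500
  d_4[Z] = 1559/5000*1/5 + 133/625*1/5 + 743/5000*1/10 + 817/2500*1/10 = 7623/50000
  d_4[W] = 1559/5000*1/10 + 133/625*2/5 + 743/5000*3/5 + 817/2500*2/5 = 16809/50000
d_4 = (X=3787/12500, Y=521/2500, Z=7623/50000, W=16809/50000)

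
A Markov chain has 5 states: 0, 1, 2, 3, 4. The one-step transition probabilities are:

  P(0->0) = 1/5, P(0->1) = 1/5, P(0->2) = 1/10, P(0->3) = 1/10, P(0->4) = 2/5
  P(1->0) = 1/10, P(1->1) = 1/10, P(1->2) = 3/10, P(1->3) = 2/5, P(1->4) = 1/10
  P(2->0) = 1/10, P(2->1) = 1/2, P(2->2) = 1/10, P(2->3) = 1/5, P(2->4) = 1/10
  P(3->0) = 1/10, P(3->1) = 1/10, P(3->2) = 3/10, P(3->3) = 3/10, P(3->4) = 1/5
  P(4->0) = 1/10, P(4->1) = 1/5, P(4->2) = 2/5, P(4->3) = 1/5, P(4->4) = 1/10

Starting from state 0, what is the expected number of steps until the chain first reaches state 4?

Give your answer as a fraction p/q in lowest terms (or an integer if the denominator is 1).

Let h_i = expected steps to first reach 4 from state i.
Boundary: h_4 = 0.
First-step equations for the other states:
  h_0 = 1 + 1/5*h_0 + 1/5*h_1 + 1/10*h_2 + 1/10*h_3 + 2/5*h_4
  h_1 = 1 + 1/10*h_0 + 1/10*h_1 + 3/10*h_2 + 2/5*h_3 + 1/10*h_4
  h_2 = 1 + 1/10*h_0 + 1/2*h_1 + 1/10*h_2 + 1/5*h_3 + 1/10*h_4
  h_3 = 1 + 1/10*h_0 + 1/10*h_1 + 3/10*h_2 + 3/10*h_3 + 1/5*h_4

Substituting h_4 = 0 and rearranging gives the linear system (I - Q) h = 1:
  [4/5, -1/5, -1/10, -1/10] . (h_0, h_1, h_2, h_3) = 1
  [-1/10, 9/10, -3/10, -2/5] . (h_0, h_1, h_2, h_3) = 1
  [-1/10, -1/2, 9/10, -1/5] . (h_0, h_1, h_2, h_3) = 1
  [-1/10, -1/10, -3/10, 7/10] . (h_0, h_1, h_2, h_3) = 1

Solving yields:
  h_0 = 824/193
  h_1 = 1188/193
  h_2 = 1206/193
  h_3 = 1080/193

Starting state is 0, so the expected hitting time is h_0 = 824/193.

Answer: 824/193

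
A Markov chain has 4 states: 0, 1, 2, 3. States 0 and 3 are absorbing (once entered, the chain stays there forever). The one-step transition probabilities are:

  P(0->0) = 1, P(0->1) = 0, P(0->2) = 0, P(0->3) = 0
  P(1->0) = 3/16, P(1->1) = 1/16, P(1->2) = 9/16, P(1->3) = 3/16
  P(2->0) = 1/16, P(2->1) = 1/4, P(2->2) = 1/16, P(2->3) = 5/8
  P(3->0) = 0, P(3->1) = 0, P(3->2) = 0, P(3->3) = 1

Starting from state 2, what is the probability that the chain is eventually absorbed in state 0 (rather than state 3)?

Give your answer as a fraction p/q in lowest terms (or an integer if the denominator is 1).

Let a_i = P(absorbed in 0 | start in state i).
Boundary conditions: a_0 = 1, a_3 = 0.
For each transient state i, a_i = sum_j P(i->j) * a_j:
  a_1 = 3/16*a_0 + 1/16*a_1 + 9/16*a_2 + 3/16*a_3
  a_2 = 1/16*a_0 + 1/4*a_1 + 1/16*a_2 + 5/8*a_3

Substituting a_0 = 1 and a_3 = 0, rearrange to (I - Q) a = r where r[i] = P(i -> 0):
  [15/16, -9/16] . (a_1, a_2) = 3/16
  [-1/4, 15/16] . (a_1, a_2) = 1/16

Solving yields:
  a_1 = 2/7
  a_2 = 1/7

Starting state is 2, so the absorption probability is a_2 = 1/7.

Answer: 1/7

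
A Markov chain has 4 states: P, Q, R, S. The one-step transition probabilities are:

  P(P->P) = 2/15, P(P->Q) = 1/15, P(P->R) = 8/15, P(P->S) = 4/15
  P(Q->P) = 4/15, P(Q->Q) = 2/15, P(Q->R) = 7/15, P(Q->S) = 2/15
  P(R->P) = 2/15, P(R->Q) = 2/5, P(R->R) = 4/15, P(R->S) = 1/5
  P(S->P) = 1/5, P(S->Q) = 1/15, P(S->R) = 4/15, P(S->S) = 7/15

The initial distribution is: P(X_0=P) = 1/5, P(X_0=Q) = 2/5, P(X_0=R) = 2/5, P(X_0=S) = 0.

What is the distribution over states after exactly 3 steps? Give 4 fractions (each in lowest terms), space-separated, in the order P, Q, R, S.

Propagating the distribution step by step (d_{t+1} = d_t * P):
d_0 = (P=1/5, Q=2/5, R=2/5, S=0)
  d_1[P] = 1/5*2/15 + 2/5*4/15 + 2/5*2/15 + 0*1/5 = 14/75
  d_1[Q] = 1/5*1/15 + 2/5*2/15 + 2/5*2/5 + 0*1/15 = 17/75
  d_1[R] = 1/5*8/15 + 2/5*7/15 + 2/5*4/15 + 0*4/15 = 2/5
  d_1[S] = 1/5*4/15 + 2/5*2/15 + 2/5*1/5 + 0*7/15 = 14/75
d_1 = (P=14/75, Q=17/75, R=2/5, S=14/75)
  d_2[P] = 14/75*2/15 + 17/75*4/15 + 2/5*2/15 + 14/75*1/5 = 22/125
  d_2[Q] = 14/75*1/15 + 17/75*2/15 + 2/5*2/5 + 14/75*1/15 = 242/1125
  d_2[R] = 14/75*8/15 + 17/75*7/15 + 2/5*4/15 + 14/75*4/15 = 407/1125
  d_2[S] = 14/75*4/15 + 17/75*2/15 + 2/5*1/5 + 14/75*7/15 = 278/1125
d_2 = (P=22/125, Q=242/1125, R=407/1125, S=278/1125)
  d_3[P] = 22/125*2/15 + 242/1125*4/15 + 407/1125*2/15 + 278/1125*1/5 = 1004/5625
  d_3[Q] = 22/125*1/15 + 242/1125*2/15 + 407/1125*2/5 + 278/1125*1/15 = 126/625
  d_3[R] = 22/125*8/15 + 242/1125*7/15 + 407/1125*4/15 + 278/1125*4/15 = 2006/5625
  d_3[S] = 22/125*4/15 + 242/1125*2/15 + 407/1125*1/5 + 278/1125*7/15 = 1481/5625
d_3 = (P=1004/5625, Q=126/625, R=2006/5625, S=1481/5625)

Answer: 1004/5625 126/625 2006/5625 1481/5625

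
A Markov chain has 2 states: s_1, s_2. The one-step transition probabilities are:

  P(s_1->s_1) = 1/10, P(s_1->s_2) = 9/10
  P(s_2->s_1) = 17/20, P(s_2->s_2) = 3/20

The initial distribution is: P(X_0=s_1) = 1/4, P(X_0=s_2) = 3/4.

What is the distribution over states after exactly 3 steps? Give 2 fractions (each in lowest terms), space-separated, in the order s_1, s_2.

Propagating the distribution step by step (d_{t+1} = d_t * P):
d_0 = (s_1=1/4, s_2=3/4)
  d_1[s_1] = 1/4*1/10 + 3/4*17/20 = 53/80
  d_1[s_2] = 1/4*9/10 + 3/4*3/20 = 27/80
d_1 = (s_1=53/80, s_2=27/80)
  d_2[s_1] = 53/80*1/10 + 27/80*17/20 = 113/320
  d_2[s_2] = 53/80*9/10 + 27/80*3/20 = 207/320
d_2 = (s_1=113/320, s_2=207/320)
  d_3[s_1] = 113/320*1/10 + 207/320*17/20 = 749/1280
  d_3[s_2] = 113/320*9/10 + 207/320*3/20 = 531/1280
d_3 = (s_1=749/1280, s_2=531/1280)

Answer: 749/1280 531/1280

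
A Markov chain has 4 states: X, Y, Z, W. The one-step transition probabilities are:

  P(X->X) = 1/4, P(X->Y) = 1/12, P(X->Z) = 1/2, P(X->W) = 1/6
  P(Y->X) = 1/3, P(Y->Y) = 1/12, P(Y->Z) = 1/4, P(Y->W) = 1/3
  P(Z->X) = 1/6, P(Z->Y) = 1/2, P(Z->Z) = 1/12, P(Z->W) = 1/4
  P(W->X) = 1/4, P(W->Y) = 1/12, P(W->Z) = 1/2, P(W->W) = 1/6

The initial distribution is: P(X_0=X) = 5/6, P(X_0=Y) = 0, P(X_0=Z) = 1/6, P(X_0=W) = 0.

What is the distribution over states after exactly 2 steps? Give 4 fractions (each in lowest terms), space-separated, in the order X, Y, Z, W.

Propagating the distribution step by step (d_{t+1} = d_t * P):
d_0 = (X=5/6, Y=0, Z=1/6, W=0)
  d_1[X] = 5/6*1/4 + 0*1/3 + 1/6*1/6 + 0*1/4 = 17/72
  d_1[Y] = 5/6*1/12 + 0*1/12 + 1/6*1/2 + 0*1/12 = 11/72
  d_1[Z] = 5/6*1/2 + 0*1/4 + 1/6*1/12 + 0*1/2 = 31/72
  d_1[W] = 5/6*1/6 + 0*1/3 + 1/6*1/4 + 0*1/6 = 13/72
d_1 = (X=17/72, Y=11/72, Z=31/72, W=13/72)
  d_2[X] = 17/72*1/4 + 11/72*1/3 + 31/72*1/6 + 13/72*1/4 = 49/216
  d_2[Y] = 17/72*1/12 + 11/72*1/12 + 31/72*1/2 + 13/72*1/12 = 227/864
  d_2[Z] = 17/72*1/2 + 11/72*1/4 + 31/72*1/12 + 13/72*1/2 = 61/216
  d_2[W] = 17/72*1/6 + 11/72*1/3 + 31/72*1/4 + 13/72*1/6 = 197/864
d_2 = (X=49/216, Y=227/864, Z=61/216, W=197/864)

Answer: 49/216 227/864 61/216 197/864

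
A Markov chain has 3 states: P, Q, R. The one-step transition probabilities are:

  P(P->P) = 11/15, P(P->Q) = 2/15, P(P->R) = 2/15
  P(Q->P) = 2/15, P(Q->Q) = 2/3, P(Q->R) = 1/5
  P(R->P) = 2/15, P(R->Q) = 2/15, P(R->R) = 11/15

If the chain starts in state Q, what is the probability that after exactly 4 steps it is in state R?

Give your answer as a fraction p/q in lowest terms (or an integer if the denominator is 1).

Computing P^4 by repeated multiplication:
P^1 =
  P: [11/15, 2/15, 2/15]
  Q: [2/15, 2/3, 1/5]
  R: [2/15, 2/15, 11/15]
P^2 =
  P: [43/75, 46/225, 2/9]
  Q: [16/75, 22/45, 67/225]
  R: [16/75, 46/225, 131/225]
P^3 =
  P: [179/375, 818/3375, 946/3375]
  Q: [98/375, 266/675, 1163/3375]
  R: [98/375, 818/3375, 67/135]
P^4 =
  P: [787/1875, 13294/50625, 16082/50625]
  Q: [544/1875, 3478/10125, 18547/50625]
  R: [544/1875, 13294/50625, 22643/50625]

(P^4)[Q -> R] = 18547/50625

Answer: 18547/50625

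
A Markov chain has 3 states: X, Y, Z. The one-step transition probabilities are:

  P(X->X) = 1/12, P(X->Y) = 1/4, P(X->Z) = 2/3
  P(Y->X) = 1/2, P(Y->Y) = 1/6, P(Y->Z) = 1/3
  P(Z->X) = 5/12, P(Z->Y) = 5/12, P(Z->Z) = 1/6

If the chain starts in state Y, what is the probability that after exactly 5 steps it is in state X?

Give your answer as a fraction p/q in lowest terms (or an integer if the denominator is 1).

Computing P^5 by repeated multiplication:
P^1 =
  X: [1/12, 1/4, 2/3]
  Y: [1/2, 1/6, 1/3]
  Z: [5/12, 5/12, 1/6]
P^2 =
  X: [59/144, 49/144, 1/4]
  Y: [19/72, 7/24, 4/9]
  Z: [5/16, 35/144, 4/9]
P^3 =
  X: [533/1728, 455/1728, 185/432]
  Y: [305/864, 259/864, 25/72]
  Z: [575/1728, 175/576, 157/432]
P^4 =
  X: [2321/6912, 6209/20736, 1891/5184]
  Y: [3359/10368, 2933/10368, 1019/2592]
  Z: [6865/20736, 5915/20736, 221/576]
P^5 =
  X: [82037/248832, 7903/27648, 23917/62208]
  Y: [1531/4608, 36323/124416, 11689/31104]
  Z: [82135/248832, 72205/248832, 23623/62208]

(P^5)[Y -> X] = 1531/4608

Answer: 1531/4608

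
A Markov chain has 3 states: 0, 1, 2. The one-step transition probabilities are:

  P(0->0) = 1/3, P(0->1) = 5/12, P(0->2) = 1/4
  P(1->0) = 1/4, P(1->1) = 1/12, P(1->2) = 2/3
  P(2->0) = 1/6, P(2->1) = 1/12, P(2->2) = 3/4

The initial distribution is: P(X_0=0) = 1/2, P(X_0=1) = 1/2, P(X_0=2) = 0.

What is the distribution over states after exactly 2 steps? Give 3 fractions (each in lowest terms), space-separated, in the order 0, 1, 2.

Propagating the distribution step by step (d_{t+1} = d_t * P):
d_0 = (0=1/2, 1=1/2, 2=0)
  d_1[0] = 1/2*1/3 + 1/2*1/4 + 0*1/6 = 7/24
  d_1[1] = 1/2*5/12 + 1/2*1/12 + 0*1/12 = 1/4
  d_1[2] = 1/2*1/4 + 1/2*2/3 + 0*3/4 = 11/24
d_1 = (0=7/24, 1=1/4, 2=11/24)
  d_2[0] = 7/24*1/3 + 1/4*1/4 + 11/24*1/6 = 17/72
  d_2[1] = 7/24*5/12 + 1/4*1/12 + 11/24*1/12 = 13/72
  d_2[2] = 7/24*1/4 + 1/4*2/3 + 11/24*3/4 = 7/12
d_2 = (0=17/72, 1=13/72, 2=7/12)

Answer: 17/72 13/72 7/12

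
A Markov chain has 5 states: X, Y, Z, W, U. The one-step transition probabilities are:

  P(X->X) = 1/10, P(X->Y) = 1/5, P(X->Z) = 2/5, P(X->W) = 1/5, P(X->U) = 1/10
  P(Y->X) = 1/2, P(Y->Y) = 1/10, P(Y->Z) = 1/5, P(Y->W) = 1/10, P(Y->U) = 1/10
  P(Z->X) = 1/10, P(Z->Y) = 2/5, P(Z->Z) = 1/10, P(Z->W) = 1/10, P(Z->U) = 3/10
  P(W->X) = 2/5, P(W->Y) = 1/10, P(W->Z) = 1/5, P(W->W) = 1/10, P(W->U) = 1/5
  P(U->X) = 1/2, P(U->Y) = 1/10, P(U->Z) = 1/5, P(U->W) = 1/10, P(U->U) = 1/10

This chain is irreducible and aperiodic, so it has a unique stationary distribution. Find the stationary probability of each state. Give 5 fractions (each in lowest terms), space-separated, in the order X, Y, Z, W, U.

Answer: 459/1631 323/1631 380/1631 209/1631 260/1631

Derivation:
The stationary distribution satisfies pi = pi * P, i.e.:
  pi_X = 1/10*pi_X + 1/2*pi_Y + 1/10*pi_Z + 2/5*pi_W + 1/2*pi_U
  pi_Y = 1/5*pi_X + 1/10*pi_Y + 2/5*pi_Z + 1/10*pi_W + 1/10*pi_U
  pi_Z = 2/5*pi_X + 1/5*pi_Y + 1/10*pi_Z + 1/5*pi_W + 1/5*pi_U
  pi_W = 1/5*pi_X + 1/10*pi_Y + 1/10*pi_Z + 1/10*pi_W + 1/10*pi_U
  pi_U = 1/10*pi_X + 1/10*pi_Y + 3/10*pi_Z + 1/5*pi_W + 1/10*pi_U
with normalization: pi_X + pi_Y + pi_Z + pi_W + pi_U = 1.

Using the first 4 balance equations plus normalization, the linear system A*pi = b is:
  [-9/10, 1/2, 1/10, 2/5, 1/2] . pi = 0
  [1/5, -9/10, 2/5, 1/10, 1/10] . pi = 0
  [2/5, 1/5, -9/10, 1/5, 1/5] . pi = 0
  [1/5, 1/10, 1/10, -9/10, 1/10] . pi = 0
  [1, 1, 1, 1, 1] . pi = 1

Solving yields:
  pi_X = 459/1631
  pi_Y = 323/1631
  pi_Z = 380/1631
  pi_W = 209/1631
  pi_U = 260/1631

Verification (pi * P):
  459/1631*1/10 + 323/1631*1/2 + 380/1631*1/10 + 209/1631*2/5 + 260/1631*1/2 = 459/1631 = pi_X  (ok)
  459/1631*1/5 + 323/1631*1/10 + 380/1631*2/5 + 209/1631*1/10 + 260/1631*1/10 = 323/1631 = pi_Y  (ok)
  459/1631*2/5 + 323/1631*1/5 + 380/1631*1/10 + 209/1631*1/5 + 260/1631*1/5 = 380/1631 = pi_Z  (ok)
  459/1631*1/5 + 323/1631*1/10 + 380/1631*1/10 + 209/1631*1/10 + 260/1631*1/10 = 209/1631 = pi_W  (ok)
  459/1631*1/10 + 323/1631*1/10 + 380/1631*3/10 + 209/1631*1/5 + 260/1631*1/10 = 260/1631 = pi_U  (ok)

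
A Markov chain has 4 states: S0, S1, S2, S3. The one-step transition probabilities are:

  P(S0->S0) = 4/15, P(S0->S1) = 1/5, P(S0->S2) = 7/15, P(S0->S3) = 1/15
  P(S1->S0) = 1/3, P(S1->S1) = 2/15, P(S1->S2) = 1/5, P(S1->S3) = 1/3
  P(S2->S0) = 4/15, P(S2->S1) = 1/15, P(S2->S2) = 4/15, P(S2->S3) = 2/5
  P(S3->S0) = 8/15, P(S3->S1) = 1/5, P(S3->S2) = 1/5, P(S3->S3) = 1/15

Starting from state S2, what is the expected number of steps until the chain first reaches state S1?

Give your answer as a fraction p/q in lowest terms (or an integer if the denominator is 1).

Let h_i = expected steps to first reach S1 from state i.
Boundary: h_S1 = 0.
First-step equations for the other states:
  h_S0 = 1 + 4/15*h_S0 + 1/5*h_S1 + 7/15*h_S2 + 1/15*h_S3
  h_S2 = 1 + 4/15*h_S0 + 1/15*h_S1 + 4/15*h_S2 + 2/5*h_S3
  h_S3 = 1 + 8/15*h_S0 + 1/5*h_S1 + 1/5*h_S2 + 1/15*h_S3

Substituting h_S1 = 0 and rearranging gives the linear system (I - Q) h = 1:
  [11/15, -7/15, -1/15] . (h_S0, h_S2, h_S3) = 1
  [-4/15, 11/15, -2/5] . (h_S0, h_S2, h_S3) = 1
  [-8/15, -1/5, 14/15] . (h_S0, h_S2, h_S3) = 1

Solving yields:
  h_S0 = 2175/334
  h_S2 = 1200/167
  h_S3 = 2115/334

Starting state is S2, so the expected hitting time is h_S2 = 1200/167.

Answer: 1200/167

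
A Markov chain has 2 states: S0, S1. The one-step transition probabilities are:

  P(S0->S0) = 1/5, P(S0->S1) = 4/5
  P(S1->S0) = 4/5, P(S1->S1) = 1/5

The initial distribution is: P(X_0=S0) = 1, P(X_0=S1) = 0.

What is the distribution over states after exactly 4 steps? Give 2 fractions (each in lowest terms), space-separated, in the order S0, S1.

Propagating the distribution step by step (d_{t+1} = d_t * P):
d_0 = (S0=1, S1=0)
  d_1[S0] = 1*1/5 + 0*4/5 = 1/5
  d_1[S1] = 1*4/5 + 0*1/5 = 4/5
d_1 = (S0=1/5, S1=4/5)
  d_2[S0] = 1/5*1/5 + 4/5*4/5 = 17/25
  d_2[S1] = 1/5*4/5 + 4/5*1/5 = 8/25
d_2 = (S0=17/25, S1=8/25)
  d_3[S0] = 17/25*1/5 + 8/25*4/5 = 49/125
  d_3[S1] = 17/25*4/5 + 8/25*1/5 = 76/125
d_3 = (S0=49/125, S1=76/125)
  d_4[S0] = 49/125*1/5 + 76/125*4/5 = 353/625
  d_4[S1] = 49/125*4/5 + 76/125*1/5 = 272/625
d_4 = (S0=353/625, S1=272/625)

Answer: 353/625 272/625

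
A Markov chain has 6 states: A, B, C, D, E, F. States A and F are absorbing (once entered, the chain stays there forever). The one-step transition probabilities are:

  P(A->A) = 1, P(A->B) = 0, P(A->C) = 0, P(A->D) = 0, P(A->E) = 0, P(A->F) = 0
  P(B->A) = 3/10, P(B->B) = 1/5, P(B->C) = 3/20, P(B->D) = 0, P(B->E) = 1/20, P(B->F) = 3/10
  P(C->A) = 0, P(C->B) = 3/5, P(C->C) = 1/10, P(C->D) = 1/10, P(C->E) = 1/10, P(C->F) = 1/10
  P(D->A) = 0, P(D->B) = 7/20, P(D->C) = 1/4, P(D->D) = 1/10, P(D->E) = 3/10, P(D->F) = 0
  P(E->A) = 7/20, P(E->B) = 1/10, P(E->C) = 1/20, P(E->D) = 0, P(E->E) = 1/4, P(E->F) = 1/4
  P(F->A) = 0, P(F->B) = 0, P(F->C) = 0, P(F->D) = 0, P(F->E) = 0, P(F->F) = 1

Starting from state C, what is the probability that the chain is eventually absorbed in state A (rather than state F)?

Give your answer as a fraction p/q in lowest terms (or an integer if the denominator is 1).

Answer: 14131/31548

Derivation:
Let a_i = P(absorbed in A | start in state i).
Boundary conditions: a_A = 1, a_F = 0.
For each transient state i, a_i = sum_j P(i->j) * a_j:
  a_B = 3/10*a_A + 1/5*a_B + 3/20*a_C + 0*a_D + 1/20*a_E + 3/10*a_F
  a_C = 0*a_A + 3/5*a_B + 1/10*a_C + 1/10*a_D + 1/10*a_E + 1/10*a_F
  a_D = 0*a_A + 7/20*a_B + 1/4*a_C + 1/10*a_D + 3/10*a_E + 0*a_F
  a_E = 7/20*a_A + 1/10*a_B + 1/20*a_C + 0*a_D + 1/4*a_E + 1/4*a_F

Substituting a_A = 1 and a_F = 0, rearrange to (I - Q) a = r where r[i] = P(i -> A):
  [4/5, -3/20, 0, -1/20] . (a_B, a_C, a_D, a_E) = 3/10
  [-3/5, 9/10, -1/10, -1/10] . (a_B, a_C, a_D, a_E) = 0
  [-7/20, -1/4, 9/10, -3/10] . (a_B, a_C, a_D, a_E) = 0
  [-1/10, -1/20, 0, 3/4] . (a_B, a_C, a_D, a_E) = 7/20

Solving yields:
  a_B = 15589/31548
  a_C = 14131/31548
  a_D = 7951/15774
  a_E = 1613/2868

Starting state is C, so the absorption probability is a_C = 14131/31548.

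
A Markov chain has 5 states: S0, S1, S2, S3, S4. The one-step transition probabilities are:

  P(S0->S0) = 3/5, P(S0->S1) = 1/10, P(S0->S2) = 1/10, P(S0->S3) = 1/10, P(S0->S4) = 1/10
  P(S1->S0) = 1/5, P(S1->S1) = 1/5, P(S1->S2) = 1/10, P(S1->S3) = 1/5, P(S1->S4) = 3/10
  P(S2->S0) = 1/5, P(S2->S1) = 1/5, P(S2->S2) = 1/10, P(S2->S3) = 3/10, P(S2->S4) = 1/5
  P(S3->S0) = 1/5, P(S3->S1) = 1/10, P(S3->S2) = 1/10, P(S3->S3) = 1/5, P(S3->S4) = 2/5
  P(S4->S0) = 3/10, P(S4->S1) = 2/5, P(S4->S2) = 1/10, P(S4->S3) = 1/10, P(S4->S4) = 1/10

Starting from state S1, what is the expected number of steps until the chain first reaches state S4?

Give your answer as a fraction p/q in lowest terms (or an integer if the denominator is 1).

Answer: 1000/241

Derivation:
Let h_i = expected steps to first reach S4 from state i.
Boundary: h_S4 = 0.
First-step equations for the other states:
  h_S0 = 1 + 3/5*h_S0 + 1/10*h_S1 + 1/10*h_S2 + 1/10*h_S3 + 1/10*h_S4
  h_S1 = 1 + 1/5*h_S0 + 1/5*h_S1 + 1/10*h_S2 + 1/5*h_S3 + 3/10*h_S4
  h_S2 = 1 + 1/5*h_S0 + 1/5*h_S1 + 1/10*h_S2 + 3/10*h_S3 + 1/5*h_S4
  h_S3 = 1 + 1/5*h_S0 + 1/10*h_S1 + 1/10*h_S2 + 1/5*h_S3 + 2/5*h_S4

Substituting h_S4 = 0 and rearranging gives the linear system (I - Q) h = 1:
  [2/5, -1/10, -1/10, -1/10] . (h_S0, h_S1, h_S2, h_S3) = 1
  [-1/5, 4/5, -1/10, -1/5] . (h_S0, h_S1, h_S2, h_S3) = 1
  [-1/5, -1/5, 9/10, -3/10] . (h_S0, h_S1, h_S2, h_S3) = 1
  [-1/5, -1/10, -1/10, 4/5] . (h_S0, h_S1, h_S2, h_S3) = 1

Solving yields:
  h_S0 = 1350/241
  h_S1 = 1000/241
  h_S2 = 1090/241
  h_S3 = 900/241

Starting state is S1, so the expected hitting time is h_S1 = 1000/241.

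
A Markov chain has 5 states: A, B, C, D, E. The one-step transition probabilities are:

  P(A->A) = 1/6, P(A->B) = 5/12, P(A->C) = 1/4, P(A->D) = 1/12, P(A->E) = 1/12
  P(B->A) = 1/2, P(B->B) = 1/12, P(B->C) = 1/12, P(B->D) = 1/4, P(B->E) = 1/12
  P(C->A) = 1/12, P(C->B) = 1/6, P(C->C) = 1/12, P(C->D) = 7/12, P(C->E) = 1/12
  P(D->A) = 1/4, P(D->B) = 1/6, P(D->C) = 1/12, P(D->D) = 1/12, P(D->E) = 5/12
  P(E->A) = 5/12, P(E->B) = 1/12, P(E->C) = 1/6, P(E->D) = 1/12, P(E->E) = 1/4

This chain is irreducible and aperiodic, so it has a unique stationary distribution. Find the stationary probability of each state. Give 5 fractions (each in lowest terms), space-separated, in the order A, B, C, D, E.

Answer: 4111/14528 2987/14528 2109/14528 2763/14528 1279/7264

Derivation:
The stationary distribution satisfies pi = pi * P, i.e.:
  pi_A = 1/6*pi_A + 1/2*pi_B + 1/12*pi_C + 1/4*pi_D + 5/12*pi_E
  pi_B = 5/12*pi_A + 1/12*pi_B + 1/6*pi_C + 1/6*pi_D + 1/12*pi_E
  pi_C = 1/4*pi_A + 1/12*pi_B + 1/12*pi_C + 1/12*pi_D + 1/6*pi_E
  pi_D = 1/12*pi_A + 1/4*pi_B + 7/12*pi_C + 1/12*pi_D + 1/12*pi_E
  pi_E = 1/12*pi_A + 1/12*pi_B + 1/12*pi_C + 5/12*pi_D + 1/4*pi_E
with normalization: pi_A + pi_B + pi_C + pi_D + pi_E = 1.

Using the first 4 balance equations plus normalization, the linear system A*pi = b is:
  [-5/6, 1/2, 1/12, 1/4, 5/12] . pi = 0
  [5/12, -11/12, 1/6, 1/6, 1/12] . pi = 0
  [1/4, 1/12, -11/12, 1/12, 1/6] . pi = 0
  [1/12, 1/4, 7/12, -11/12, 1/12] . pi = 0
  [1, 1, 1, 1, 1] . pi = 1

Solving yields:
  pi_A = 4111/14528
  pi_B = 2987/14528
  pi_C = 2109/14528
  pi_D = 2763/14528
  pi_E = 1279/7264

Verification (pi * P):
  4111/14528*1/6 + 2987/14528*1/2 + 2109/14528*1/12 + 2763/14528*1/4 + 1279/7264*5/12 = 4111/14528 = pi_A  (ok)
  4111/14528*5/12 + 2987/14528*1/12 + 2109/14528*1/6 + 2763/14528*1/6 + 1279/7264*1/12 = 2987/14528 = pi_B  (ok)
  4111/14528*1/4 + 2987/14528*1/12 + 2109/14528*1/12 + 2763/14528*1/12 + 1279/7264*1/6 = 2109/14528 = pi_C  (ok)
  4111/14528*1/12 + 2987/14528*1/4 + 2109/14528*7/12 + 2763/14528*1/12 + 1279/7264*1/12 = 2763/14528 = pi_D  (ok)
  4111/14528*1/12 + 2987/14528*1/12 + 2109/14528*1/12 + 2763/14528*5/12 + 1279/7264*1/4 = 1279/7264 = pi_E  (ok)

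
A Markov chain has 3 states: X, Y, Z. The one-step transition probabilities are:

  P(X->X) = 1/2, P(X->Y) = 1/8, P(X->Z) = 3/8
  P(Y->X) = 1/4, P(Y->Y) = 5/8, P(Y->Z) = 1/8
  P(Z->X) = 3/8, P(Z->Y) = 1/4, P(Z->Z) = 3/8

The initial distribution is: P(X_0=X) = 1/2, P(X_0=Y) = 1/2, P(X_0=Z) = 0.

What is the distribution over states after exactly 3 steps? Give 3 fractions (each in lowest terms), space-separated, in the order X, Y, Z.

Propagating the distribution step by step (d_{t+1} = d_t * P):
d_0 = (X=1/2, Y=1/2, Z=0)
  d_1[X] = 1/2*1/2 + 1/2*1/4 + 0*3/8 = 3/8
  d_1[Y] = 1/2*1/8 + 1/2*5/8 + 0*1/4 = 3/8
  d_1[Z] = 1/2*3/8 + 1/2*1/8 + 0*3/8 = 1/4
d_1 = (X=3/8, Y=3/8, Z=1/4)
  d_2[X] = 3/8*1/2 + 3/8*1/4 + 1/4*3/8 = 3/8
  d_2[Y] = 3/8*1/8 + 3/8*5/8 + 1/4*1/4 = 11/32
  d_2[Z] = 3/8*3/8 + 3/8*1/8 + 1/4*3/8 = 9/32
d_2 = (X=3/8, Y=11/32, Z=9/32)
  d_3[X] = 3/8*1/2 + 11/32*1/4 + 9/32*3/8 = 97/256
  d_3[Y] = 3/8*1/8 + 11/32*5/8 + 9/32*1/4 = 85/256
  d_3[Z] = 3/8*3/8 + 11/32*1/8 + 9/32*3/8 = 37/128
d_3 = (X=97/256, Y=85/256, Z=37/128)

Answer: 97/256 85/256 37/128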